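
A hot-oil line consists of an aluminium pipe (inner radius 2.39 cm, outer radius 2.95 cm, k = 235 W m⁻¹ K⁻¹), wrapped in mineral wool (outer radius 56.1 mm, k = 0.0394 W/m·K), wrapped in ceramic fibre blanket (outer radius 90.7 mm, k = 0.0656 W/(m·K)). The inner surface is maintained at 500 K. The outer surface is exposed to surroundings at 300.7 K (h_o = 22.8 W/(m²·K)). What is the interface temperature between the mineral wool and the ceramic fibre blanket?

Series thermal resistances, inner to outer:
  R'_aluminium = ln(0.0295/0.0239)/(2πk) = 0.2105/(2π·235) = 1.426×10^-4 m·K/W
  R'_mineral wool = ln(0.0561/0.0295)/(2πk) = 0.6427/(2π·0.0394) = 2.596 m·K/W
  R'_ceramic fibre blanket = ln(0.0907/0.0561)/(2πk) = 0.4804/(2π·0.0656) = 1.166 m·K/W
  R'_conv,out = 1/(2πr h) = 1/(2π·0.0907·22.8) = 0.07696 m·K/W
ΣR = 1.426×10^-4 + 2.596 + 1.166 + 0.07696 = 3.839 m·K/W
Q' = ΔT/ΣR = (500 K − 300.7 K)/3.839 = 51.91 W/m
From the inner boundary to the mineral wool/ceramic fibre blanket interface, ΣR_partial = 2.596 m·K/W.
T_interface = T_in − Q'·ΣR_partial = 500 K − (51.91)(2.596) = 365.2 K

T = 365.2 K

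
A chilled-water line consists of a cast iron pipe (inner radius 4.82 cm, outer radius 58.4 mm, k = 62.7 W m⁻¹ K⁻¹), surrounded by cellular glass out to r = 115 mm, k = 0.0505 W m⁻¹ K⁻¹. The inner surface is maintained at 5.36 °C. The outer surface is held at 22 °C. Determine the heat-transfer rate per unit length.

Q' = 7.79 W/m

Series thermal resistances, inner to outer:
  R'_cast iron = ln(0.0584/0.0482)/(2πk) = 0.1920/(2π·62.7) = 4.873×10^-4 m·K/W
  R'_cellular glass = ln(0.115/0.0584)/(2πk) = 0.6776/(2π·0.0505) = 2.136 m·K/W
ΣR = 4.873×10^-4 + 2.136 = 2.136 m·K/W
Q' = ΔT/ΣR = (5.36 °C − 22 °C)/2.136 = -7.79 W/m
(Negative Q' ⇒ heat flows inward; heat gain = 7.79 W/m.)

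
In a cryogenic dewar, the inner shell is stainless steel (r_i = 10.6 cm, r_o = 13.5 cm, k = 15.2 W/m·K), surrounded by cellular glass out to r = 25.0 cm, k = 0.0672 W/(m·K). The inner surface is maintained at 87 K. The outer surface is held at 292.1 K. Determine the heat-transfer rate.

Treat each layer as a resistance in series:
  R_stainless steel = (1/0.106 − 1/0.135)/(4πk) = 2.027/(4π·15.2) = 0.01061 K/W
  R_cellular glass = (1/0.135 − 1/0.250)/(4πk) = 3.407/(4π·0.0672) = 4.035 K/W
ΣR = 0.01061 + 4.035 = 4.046 K/W
Q = ΔT/ΣR = (87 K − 292.1 K)/4.046 = -50.7 W
(Negative Q ⇒ heat flows inward; heat gain = 50.7 W.)

Q = 50.7 W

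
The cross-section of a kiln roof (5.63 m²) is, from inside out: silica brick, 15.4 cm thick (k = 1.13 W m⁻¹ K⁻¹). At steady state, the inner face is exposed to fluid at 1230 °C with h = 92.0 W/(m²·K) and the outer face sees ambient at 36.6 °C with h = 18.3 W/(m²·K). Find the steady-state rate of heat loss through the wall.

Q = 33.3 kW

Resistance network (inner→outer):
  R_conv,in = 1/(hA) = 1/(92.0·5.63) = 0.001931 K/W
  R_silica brick = L/(kA) = 0.154/(1.13·5.63) = 0.02421 K/W
  R_conv,out = 1/(hA) = 1/(18.3·5.63) = 0.009706 K/W
ΣR = 0.001931 + 0.02421 + 0.009706 = 0.03585 K/W
Q = ΔT/ΣR = (1230 °C − 36.6 °C)/0.03585 = 33300 W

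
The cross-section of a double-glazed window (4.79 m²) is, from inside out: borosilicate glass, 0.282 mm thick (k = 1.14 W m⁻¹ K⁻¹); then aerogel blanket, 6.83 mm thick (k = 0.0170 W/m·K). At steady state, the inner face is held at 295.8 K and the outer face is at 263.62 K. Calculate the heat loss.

Q = 383 W

Resistance network (inner→outer):
  R_borosilicate glass = L/(kA) = 2.82×10^-4/(1.14·4.79) = 5.164×10^-5 K/W
  R_aerogel blanket = L/(kA) = 0.00683/(0.0170·4.79) = 0.08388 K/W
ΣR = 5.164×10^-5 + 0.08388 = 0.08393 K/W
Q = ΔT/ΣR = (295.8 K − 263.62 K)/0.08393 = 383 W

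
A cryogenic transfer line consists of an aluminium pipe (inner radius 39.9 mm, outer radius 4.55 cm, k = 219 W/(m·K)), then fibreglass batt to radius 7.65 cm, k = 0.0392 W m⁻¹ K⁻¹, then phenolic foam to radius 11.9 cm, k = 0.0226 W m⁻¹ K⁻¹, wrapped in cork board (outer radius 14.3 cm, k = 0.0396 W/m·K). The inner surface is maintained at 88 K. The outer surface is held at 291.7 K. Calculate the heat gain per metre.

Q' = 34.2 W/m

Series thermal resistances, inner to outer:
  R'_aluminium = ln(0.0455/0.0399)/(2πk) = 0.1313/(2π·219) = 9.545×10^-5 m·K/W
  R'_fibreglass batt = ln(0.0765/0.0455)/(2πk) = 0.5196/(2π·0.0392) = 2.110 m·K/W
  R'_phenolic foam = ln(0.119/0.0765)/(2πk) = 0.4418/(2π·0.0226) = 3.111 m·K/W
  R'_cork board = ln(0.143/0.119)/(2πk) = 0.1837/(2π·0.0396) = 0.7384 m·K/W
ΣR = 9.545×10^-5 + 2.110 + 3.111 + 0.7384 = 5.959 m·K/W
Q' = ΔT/ΣR = (88 K − 291.7 K)/5.959 = -34.2 W/m
(Negative Q' ⇒ heat flows inward; heat gain = 34.2 W/m.)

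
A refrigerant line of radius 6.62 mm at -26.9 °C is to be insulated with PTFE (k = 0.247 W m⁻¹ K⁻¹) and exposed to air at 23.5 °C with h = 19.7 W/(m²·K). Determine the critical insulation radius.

For a cylinder, r_cr = k_ins/h = 0.247/19.7 = 0.0125 m = 1.25 cm

r_cr = 1.25 cm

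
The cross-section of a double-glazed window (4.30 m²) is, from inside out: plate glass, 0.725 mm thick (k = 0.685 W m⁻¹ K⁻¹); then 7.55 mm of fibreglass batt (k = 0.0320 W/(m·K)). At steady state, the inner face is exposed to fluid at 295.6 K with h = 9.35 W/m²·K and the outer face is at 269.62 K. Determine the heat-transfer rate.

Series thermal resistances, inner to outer:
  R_conv,in = 1/(hA) = 1/(9.35·4.30) = 0.02487 K/W
  R_plate glass = L/(kA) = 7.25×10^-4/(0.685·4.30) = 2.461×10^-4 K/W
  R_fibreglass batt = L/(kA) = 0.00755/(0.0320·4.30) = 0.05487 K/W
ΣR = 0.02487 + 2.461×10^-4 + 0.05487 = 0.07999 K/W
Q = ΔT/ΣR = (295.6 K − 269.62 K)/0.07999 = 325 W

Q = 325 W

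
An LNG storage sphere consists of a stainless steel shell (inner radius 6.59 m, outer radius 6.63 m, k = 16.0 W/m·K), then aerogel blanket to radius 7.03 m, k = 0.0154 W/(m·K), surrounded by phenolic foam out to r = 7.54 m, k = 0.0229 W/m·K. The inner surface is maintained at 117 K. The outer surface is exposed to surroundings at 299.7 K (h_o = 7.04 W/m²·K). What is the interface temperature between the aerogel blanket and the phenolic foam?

Series thermal resistances, inner to outer:
  R_stainless steel = (1/6.59 − 1/6.63)/(4πk) = 9.155×10^-4/(4π·16.0) = 4.553×10^-6 K/W
  R_aerogel blanket = (1/6.63 − 1/7.03)/(4πk) = 0.008582/(4π·0.0154) = 0.04435 K/W
  R_phenolic foam = (1/7.03 − 1/7.54)/(4πk) = 0.009622/(4π·0.0229) = 0.03343 K/W
  R_conv,out = 1/(4πr²h) = 1/(4π·7.54²·7.04) = 1.988×10^-4 K/W
ΣR = 4.553×10^-6 + 0.04435 + 0.03343 + 1.988×10^-4 = 0.07798 K/W
Q = ΔT/ΣR = (117 K − 299.7 K)/0.07798 = -2343 W
From the inner boundary to the aerogel blanket/phenolic foam interface, ΣR_partial = 0.04435 K/W.
T_interface = T_in − Q·ΣR_partial = 117 K − (-2343)(0.04435) = 220.9 K

T = 220.9 K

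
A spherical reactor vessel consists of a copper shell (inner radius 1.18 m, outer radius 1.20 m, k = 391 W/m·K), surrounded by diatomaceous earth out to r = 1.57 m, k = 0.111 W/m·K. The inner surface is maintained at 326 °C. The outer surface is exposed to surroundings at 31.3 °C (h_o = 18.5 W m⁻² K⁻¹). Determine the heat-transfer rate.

Q = 2.07 kW

Series thermal resistances, inner to outer:
  R_copper = (1/1.18 − 1/1.20)/(4πk) = 0.01412/(4π·391) = 2.875×10^-6 K/W
  R_diatomaceous earth = (1/1.20 − 1/1.57)/(4πk) = 0.1964/(4π·0.111) = 0.1408 K/W
  R_conv,out = 1/(4πr²h) = 1/(4π·1.57²·18.5) = 0.001745 K/W
ΣR = 2.875×10^-6 + 0.1408 + 0.001745 = 0.1425 K/W
Q = ΔT/ΣR = (326 °C − 31.3 °C)/0.1425 = 2070 W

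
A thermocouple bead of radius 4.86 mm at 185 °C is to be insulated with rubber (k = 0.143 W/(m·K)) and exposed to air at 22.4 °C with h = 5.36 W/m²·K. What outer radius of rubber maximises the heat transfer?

r_cr = 5.34 cm

For a sphere, r_cr = 2k_ins/h = 2·0.143/5.36 = 0.0534 m = 5.34 cm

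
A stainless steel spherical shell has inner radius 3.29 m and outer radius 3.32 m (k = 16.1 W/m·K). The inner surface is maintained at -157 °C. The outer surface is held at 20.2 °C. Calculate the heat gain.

Q = 13100 kW

Q = 4πk·ΔT/(1/r₁ − 1/r₂) = 4π × 16.1 × 177.2 / (1/3.29 − 1/3.32) = 1.31×10^7 W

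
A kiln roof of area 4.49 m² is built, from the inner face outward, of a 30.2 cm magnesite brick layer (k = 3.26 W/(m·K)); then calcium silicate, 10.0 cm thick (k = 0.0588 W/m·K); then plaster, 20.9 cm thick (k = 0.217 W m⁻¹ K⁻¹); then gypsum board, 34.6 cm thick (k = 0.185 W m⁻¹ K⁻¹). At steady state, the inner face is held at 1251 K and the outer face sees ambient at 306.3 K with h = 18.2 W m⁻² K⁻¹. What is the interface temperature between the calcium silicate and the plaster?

Resistance network (inner→outer):
  R_magnesite brick = L/(kA) = 0.302/(3.26·4.49) = 0.02063 K/W
  R_calcium silicate = L/(kA) = 0.100/(0.0588·4.49) = 0.3788 K/W
  R_plaster = L/(kA) = 0.209/(0.217·4.49) = 0.2145 K/W
  R_gypsum board = L/(kA) = 0.346/(0.185·4.49) = 0.4165 K/W
  R_conv,out = 1/(hA) = 1/(18.2·4.49) = 0.01224 K/W
ΣR = 0.02063 + 0.3788 + 0.2145 + 0.4165 + 0.01224 = 1.043 K/W
Q = ΔT/ΣR = (1251 K − 306.3 K)/1.043 = 905.8 W
From the inner boundary to the calcium silicate/plaster interface, ΣR_partial = 0.3994 K/W.
T_interface = T_in − Q·ΣR_partial = 1251 K − (905.8)(0.3994) = 889 K

T = 889 K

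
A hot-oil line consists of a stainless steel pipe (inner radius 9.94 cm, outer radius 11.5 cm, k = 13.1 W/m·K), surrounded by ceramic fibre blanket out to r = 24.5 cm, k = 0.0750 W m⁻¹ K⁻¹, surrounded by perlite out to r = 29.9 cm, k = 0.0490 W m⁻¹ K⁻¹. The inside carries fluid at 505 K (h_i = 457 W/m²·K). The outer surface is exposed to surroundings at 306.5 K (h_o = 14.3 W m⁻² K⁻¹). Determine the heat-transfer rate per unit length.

Treat each layer as a resistance in series:
  R'_conv,in = 1/(2πr h) = 1/(2π·0.0994·457) = 0.003504 m·K/W
  R'_stainless steel = ln(0.115/0.0994)/(2πk) = 0.1458/(2π·13.1) = 0.001771 m·K/W
  R'_ceramic fibre blanket = ln(0.245/0.115)/(2πk) = 0.7563/(2π·0.0750) = 1.605 m·K/W
  R'_perlite = ln(0.299/0.245)/(2πk) = 0.1992/(2π·0.0490) = 0.6470 m·K/W
  R'_conv,out = 1/(2πr h) = 1/(2π·0.299·14.3) = 0.03722 m·K/W
ΣR = 0.003504 + 0.001771 + 1.605 + 0.6470 + 0.03722 = 2.294 m·K/W
Q' = ΔT/ΣR = (505 K − 306.5 K)/2.294 = 86.5 W/m

Q' = 86.5 W/m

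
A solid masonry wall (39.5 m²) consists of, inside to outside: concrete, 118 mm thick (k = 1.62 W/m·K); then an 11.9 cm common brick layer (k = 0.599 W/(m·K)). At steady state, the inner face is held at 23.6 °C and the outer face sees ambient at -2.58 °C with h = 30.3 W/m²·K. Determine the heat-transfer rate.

Q = 3400 W

Treat each layer as a resistance in series:
  R_concrete = L/(kA) = 0.118/(1.62·39.5) = 0.001844 K/W
  R_common brick = L/(kA) = 0.119/(0.599·39.5) = 0.005029 K/W
  R_conv,out = 1/(hA) = 1/(30.3·39.5) = 8.355×10^-4 K/W
ΣR = 0.001844 + 0.005029 + 8.355×10^-4 = 0.007708 K/W
Q = ΔT/ΣR = (23.6 °C − -2.58 °C)/0.007708 = 3400 W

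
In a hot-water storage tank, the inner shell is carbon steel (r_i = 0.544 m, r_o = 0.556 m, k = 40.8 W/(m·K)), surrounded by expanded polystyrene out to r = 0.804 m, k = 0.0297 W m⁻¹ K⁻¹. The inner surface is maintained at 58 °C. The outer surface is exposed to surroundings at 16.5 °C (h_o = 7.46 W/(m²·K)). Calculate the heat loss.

Resistance network (inner→outer):
  R_carbon steel = (1/0.544 − 1/0.556)/(4πk) = 0.03967/(4π·40.8) = 7.738×10^-5 K/W
  R_expanded polystyrene = (1/0.556 − 1/0.804)/(4πk) = 0.5548/(4π·0.0297) = 1.486 K/W
  R_conv,out = 1/(4πr²h) = 1/(4π·0.804²·7.46) = 0.01650 K/W
ΣR = 7.738×10^-5 + 1.486 + 0.01650 = 1.503 K/W
Q = ΔT/ΣR = (58 °C − 16.5 °C)/1.503 = 27.6 W

Q = 27.6 W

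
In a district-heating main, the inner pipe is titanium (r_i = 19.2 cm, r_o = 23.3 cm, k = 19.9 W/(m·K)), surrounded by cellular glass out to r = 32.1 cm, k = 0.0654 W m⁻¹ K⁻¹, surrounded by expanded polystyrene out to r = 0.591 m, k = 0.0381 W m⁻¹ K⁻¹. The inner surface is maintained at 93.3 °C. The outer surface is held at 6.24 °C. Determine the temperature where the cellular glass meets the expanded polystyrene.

T = 72.9 °C

Series thermal resistances, inner to outer:
  R'_titanium = ln(0.233/0.192)/(2πk) = 0.1935/(2π·19.9) = 0.001548 m·K/W
  R'_cellular glass = ln(0.321/0.233)/(2πk) = 0.3204/(2π·0.0654) = 0.7797 m·K/W
  R'_expanded polystyrene = ln(0.591/0.321)/(2πk) = 0.6104/(2π·0.0381) = 2.550 m·K/W
ΣR = 0.001548 + 0.7797 + 2.550 = 3.331 m·K/W
Q' = ΔT/ΣR = (93.3 °C − 6.24 °C)/3.331 = 26.14 W/m
From the inner boundary to the cellular glass/expanded polystyrene interface, ΣR_partial = 0.7812 m·K/W.
T_interface = T_in − Q'·ΣR_partial = 93.3 °C − (26.14)(0.7812) = 72.9 °C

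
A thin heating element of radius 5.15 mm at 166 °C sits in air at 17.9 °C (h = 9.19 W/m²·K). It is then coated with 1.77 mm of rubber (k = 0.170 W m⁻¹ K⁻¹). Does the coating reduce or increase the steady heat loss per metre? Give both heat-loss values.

increases: 44.0 → 53.3 W/m

Critical radius for a cylinder: r_cr = k/h = 0.0185 m = 1.85 cm.
Outer radius after coating: r₂ = 0.00515 + 0.00177 = 0.00692 m.
Since r₁ < r_cr and r₂ ≤ r_cr, the coating moves toward the maximum at r_cr — heat loss rises.
Bare: R = 1/(2πr₁h) = 3.363 m·K/W; Q = 148.1/3.363 = 44.0 W/m.
Coated: R = R_cond + R_conv = 2.779 m·K/W; Q = 148.1/2.779 = 53.3 W/m.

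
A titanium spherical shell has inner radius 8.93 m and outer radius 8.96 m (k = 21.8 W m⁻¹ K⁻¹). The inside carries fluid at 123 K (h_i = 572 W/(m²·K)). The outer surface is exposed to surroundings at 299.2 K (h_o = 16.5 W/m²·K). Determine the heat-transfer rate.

Q = 2790 kW

Treat each layer as a resistance in series:
  R_conv,in = 1/(4πr²h) = 1/(4π·8.93²·572) = 1.745×10^-6 K/W
  R_titanium = (1/8.93 − 1/8.96)/(4πk) = 3.749×10^-4/(4π·21.8) = 1.369×10^-6 K/W
  R_conv,out = 1/(4πr²h) = 1/(4π·8.96²·16.5) = 6.007×10^-5 K/W
ΣR = 1.745×10^-6 + 1.369×10^-6 + 6.007×10^-5 = 6.318×10^-5 K/W
Q = ΔT/ΣR = (123 K − 299.2 K)/6.318×10^-5 = -2.79×10^6 W
(Negative Q ⇒ heat flows inward; heat gain = 2.79×10^6 W.)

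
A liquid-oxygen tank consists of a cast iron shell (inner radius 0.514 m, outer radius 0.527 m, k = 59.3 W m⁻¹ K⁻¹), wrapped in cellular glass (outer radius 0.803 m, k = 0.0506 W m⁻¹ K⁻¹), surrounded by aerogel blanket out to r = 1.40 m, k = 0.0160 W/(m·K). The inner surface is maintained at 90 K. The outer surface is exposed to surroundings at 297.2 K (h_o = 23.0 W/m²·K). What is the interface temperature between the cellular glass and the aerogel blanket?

Treat each layer as a resistance in series:
  R_cast iron = (1/0.514 − 1/0.527)/(4πk) = 0.04799/(4π·59.3) = 6.440×10^-5 K/W
  R_cellular glass = (1/0.527 − 1/0.803)/(4πk) = 0.6522/(4π·0.0506) = 1.026 K/W
  R_aerogel blanket = (1/0.803 − 1/1.40)/(4πk) = 0.5310/(4π·0.0160) = 2.641 K/W
  R_conv,out = 1/(4πr²h) = 1/(4π·1.40²·23.0) = 0.001765 K/W
ΣR = 6.440×10^-5 + 1.026 + 2.641 + 0.001765 = 3.669 K/W
Q = ΔT/ΣR = (90 K − 297.2 K)/3.669 = -56.47 W
From the inner boundary to the cellular glass/aerogel blanket interface, ΣR_partial = 1.026 K/W.
T_interface = T_in − Q·ΣR_partial = 90 K − (-56.47)(1.026) = 148 K

T = 148 K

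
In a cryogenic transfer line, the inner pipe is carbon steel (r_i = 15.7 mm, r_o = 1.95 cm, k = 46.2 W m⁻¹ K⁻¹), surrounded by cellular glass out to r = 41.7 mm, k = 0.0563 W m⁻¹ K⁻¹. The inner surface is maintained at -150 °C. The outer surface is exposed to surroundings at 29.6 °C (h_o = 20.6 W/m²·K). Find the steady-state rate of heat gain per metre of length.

Q' = 76.9 W/m

Series thermal resistances, inner to outer:
  R'_carbon steel = ln(0.0195/0.0157)/(2πk) = 0.2168/(2π·46.2) = 7.467×10^-4 m·K/W
  R'_cellular glass = ln(0.0417/0.0195)/(2πk) = 0.7601/(2π·0.0563) = 2.149 m·K/W
  R'_conv,out = 1/(2πr h) = 1/(2π·0.0417·20.6) = 0.1853 m·K/W
ΣR = 7.467×10^-4 + 2.149 + 0.1853 = 2.335 m·K/W
Q' = ΔT/ΣR = (-150 °C − 29.6 °C)/2.335 = -76.9 W/m
(Negative Q' ⇒ heat flows inward; heat gain = 76.9 W/m.)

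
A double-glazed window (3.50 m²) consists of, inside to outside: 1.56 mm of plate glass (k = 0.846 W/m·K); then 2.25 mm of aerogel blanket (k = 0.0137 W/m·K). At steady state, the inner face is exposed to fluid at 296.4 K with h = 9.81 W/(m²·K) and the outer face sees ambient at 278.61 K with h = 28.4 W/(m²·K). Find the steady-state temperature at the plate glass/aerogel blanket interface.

T = 290.3 K

Treat each layer as a resistance in series:
  R_conv,in = 1/(hA) = 1/(9.81·3.50) = 0.02912 K/W
  R_plate glass = L/(kA) = 0.00156/(0.846·3.50) = 5.268×10^-4 K/W
  R_aerogel blanket = L/(kA) = 0.00225/(0.0137·3.50) = 0.04692 K/W
  R_conv,out = 1/(hA) = 1/(28.4·3.50) = 0.01006 K/W
ΣR = 0.02912 + 5.268×10^-4 + 0.04692 + 0.01006 = 0.08663 K/W
Q = ΔT/ΣR = (296.4 K − 278.61 K)/0.08663 = 205.4 W
From the inner boundary to the plate glass/aerogel blanket interface, ΣR_partial = 0.02965 K/W.
T_interface = T_in − Q·ΣR_partial = 296.4 K − (205.4)(0.02965) = 290.3 K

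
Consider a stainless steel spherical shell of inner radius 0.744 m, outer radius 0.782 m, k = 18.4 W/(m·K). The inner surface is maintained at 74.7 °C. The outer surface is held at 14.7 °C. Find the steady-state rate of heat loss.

Q = 212 kW

Q = 4πk·ΔT/(1/r₁ − 1/r₂) = 4π × 18.4 × 60 / (1/0.744 − 1/0.782) = 2.12×10^5 W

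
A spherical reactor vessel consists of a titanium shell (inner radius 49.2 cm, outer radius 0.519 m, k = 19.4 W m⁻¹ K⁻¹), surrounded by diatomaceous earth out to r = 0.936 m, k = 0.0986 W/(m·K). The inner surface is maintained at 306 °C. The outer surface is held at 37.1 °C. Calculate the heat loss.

Q = 388 W

Resistance network (inner→outer):
  R_titanium = (1/0.492 − 1/0.519)/(4πk) = 0.1057/(4π·19.4) = 4.337×10^-4 K/W
  R_diatomaceous earth = (1/0.519 − 1/0.936)/(4πk) = 0.8584/(4π·0.0986) = 0.6928 K/W
ΣR = 4.337×10^-4 + 0.6928 = 0.6932 K/W
Q = ΔT/ΣR = (306 °C − 37.1 °C)/0.6932 = 388 W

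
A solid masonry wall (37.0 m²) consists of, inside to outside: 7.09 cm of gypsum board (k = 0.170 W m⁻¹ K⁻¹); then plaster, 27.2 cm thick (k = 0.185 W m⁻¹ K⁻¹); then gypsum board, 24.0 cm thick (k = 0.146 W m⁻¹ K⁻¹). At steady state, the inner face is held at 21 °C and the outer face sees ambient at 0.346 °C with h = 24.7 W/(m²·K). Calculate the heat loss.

Q = 214 W

Treat each layer as a resistance in series:
  R_gypsum board = L/(kA) = 0.0709/(0.170·37.0) = 0.01127 K/W
  R_plaster = L/(kA) = 0.272/(0.185·37.0) = 0.03974 K/W
  R_gypsum board = L/(kA) = 0.240/(0.146·37.0) = 0.04443 K/W
  R_conv,out = 1/(hA) = 1/(24.7·37.0) = 0.001094 K/W
ΣR = 0.01127 + 0.03974 + 0.04443 + 0.001094 = 0.09653 K/W
Q = ΔT/ΣR = (21 °C − 0.346 °C)/0.09653 = 214 W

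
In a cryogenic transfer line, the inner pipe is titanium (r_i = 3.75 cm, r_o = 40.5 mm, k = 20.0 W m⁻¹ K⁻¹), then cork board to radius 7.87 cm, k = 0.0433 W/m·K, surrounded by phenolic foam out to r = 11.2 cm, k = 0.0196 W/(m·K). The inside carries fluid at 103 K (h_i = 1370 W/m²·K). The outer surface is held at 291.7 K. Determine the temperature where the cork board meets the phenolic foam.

T = 189.9 K

Resistance network (inner→outer):
  R'_conv,in = 1/(2πr h) = 1/(2π·0.0375·1370) = 0.003098 m·K/W
  R'_titanium = ln(0.0405/0.0375)/(2πk) = 0.07696/(2π·20.0) = 6.124×10^-4 m·K/W
  R'_cork board = ln(0.0787/0.0405)/(2πk) = 0.6643/(2π·0.0433) = 2.442 m·K/W
  R'_phenolic foam = ln(0.112/0.0787)/(2πk) = 0.3529/(2π·0.0196) = 2.865 m·K/W
ΣR = 0.003098 + 6.124×10^-4 + 2.442 + 2.865 = 5.311 m·K/W
Q' = ΔT/ΣR = (103 K − 291.7 K)/5.311 = -35.53 W/m
From the inner boundary to the cork board/phenolic foam interface, ΣR_partial = 2.446 m·K/W.
T_interface = T_in − Q'·ΣR_partial = 103 K − (-35.53)(2.446) = 189.9 K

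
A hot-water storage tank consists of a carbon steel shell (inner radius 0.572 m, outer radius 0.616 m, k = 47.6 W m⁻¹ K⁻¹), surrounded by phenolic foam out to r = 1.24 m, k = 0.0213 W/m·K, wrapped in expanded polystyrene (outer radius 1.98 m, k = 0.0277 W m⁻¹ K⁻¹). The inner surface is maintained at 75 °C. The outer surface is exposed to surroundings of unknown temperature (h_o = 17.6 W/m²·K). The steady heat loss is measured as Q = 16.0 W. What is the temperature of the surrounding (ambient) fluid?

Series resistances:
  R_carbon steel = (1/0.572 − 1/0.616)/(4πk) = 0.1249/(4π·47.6) = 2.088×10^-4 K/W
  R_phenolic foam = (1/0.616 − 1/1.24)/(4πk) = 0.8169/(4π·0.0213) = 3.052 K/W
  R_expanded polystyrene = (1/1.24 − 1/1.98)/(4πk) = 0.3014/(4π·0.0277) = 0.8659 K/W
  R_conv,out = 1/(4πr²h) = 1/(4π·1.98²·17.6) = 0.001153 K/W
ΣR = 3.919 K/W
ΔT = Q·ΣR = 16.0 × 3.919 = 62.70 K
Heat flows outward, so T_out = T_in − ΔT = 75 − 62.70 = 12.3 °C

T_out = 12.3 °C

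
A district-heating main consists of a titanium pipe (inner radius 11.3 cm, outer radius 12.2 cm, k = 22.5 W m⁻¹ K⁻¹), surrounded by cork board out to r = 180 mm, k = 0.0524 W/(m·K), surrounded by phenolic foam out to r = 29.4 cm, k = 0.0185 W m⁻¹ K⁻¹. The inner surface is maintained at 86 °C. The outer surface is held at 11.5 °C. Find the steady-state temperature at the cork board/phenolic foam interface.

T = 69.7 °C

Treat each layer as a resistance in series:
  R'_titanium = ln(0.122/0.113)/(2πk) = 0.07663/(2π·22.5) = 5.421×10^-4 m·K/W
  R'_cork board = ln(0.180/0.122)/(2πk) = 0.3889/(2π·0.0524) = 1.181 m·K/W
  R'_phenolic foam = ln(0.294/0.180)/(2πk) = 0.4906/(2π·0.0185) = 4.221 m·K/W
ΣR = 5.421×10^-4 + 1.181 + 4.221 = 5.403 m·K/W
Q' = ΔT/ΣR = (86 °C − 11.5 °C)/5.403 = 13.79 W/m
From the inner boundary to the cork board/phenolic foam interface, ΣR_partial = 1.182 m·K/W.
T_interface = T_in − Q'·ΣR_partial = 86 °C − (13.79)(1.182) = 69.7 °C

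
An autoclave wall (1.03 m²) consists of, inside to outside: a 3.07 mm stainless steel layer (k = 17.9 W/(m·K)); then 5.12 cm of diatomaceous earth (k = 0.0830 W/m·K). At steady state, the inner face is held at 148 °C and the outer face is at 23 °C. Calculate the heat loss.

Q = 209 W

Series thermal resistances, inner to outer:
  R_stainless steel = L/(kA) = 0.00307/(17.9·1.03) = 1.665×10^-4 K/W
  R_diatomaceous earth = L/(kA) = 0.0512/(0.0830·1.03) = 0.5989 K/W
ΣR = 1.665×10^-4 + 0.5989 = 0.5991 K/W
Q = ΔT/ΣR = (148 °C − 23 °C)/0.5991 = 209 W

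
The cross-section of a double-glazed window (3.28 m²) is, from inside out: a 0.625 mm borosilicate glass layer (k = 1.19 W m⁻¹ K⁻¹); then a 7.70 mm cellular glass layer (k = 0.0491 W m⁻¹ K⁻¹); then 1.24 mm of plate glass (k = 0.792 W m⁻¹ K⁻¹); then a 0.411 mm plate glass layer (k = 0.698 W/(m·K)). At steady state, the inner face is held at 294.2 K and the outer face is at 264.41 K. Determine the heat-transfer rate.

Resistance network (inner→outer):
  R_borosilicate glass = L/(kA) = 6.25×10^-4/(1.19·3.28) = 1.601×10^-4 K/W
  R_cellular glass = L/(kA) = 0.00770/(0.0491·3.28) = 0.04781 K/W
  R_plate glass = L/(kA) = 0.00124/(0.792·3.28) = 4.773×10^-4 K/W
  R_plate glass = L/(kA) = 4.11×10^-4/(0.698·3.28) = 1.795×10^-4 K/W
ΣR = 1.601×10^-4 + 0.04781 + 4.773×10^-4 + 1.795×10^-4 = 0.04863 K/W
Q = ΔT/ΣR = (294.2 K − 264.41 K)/0.04863 = 613 W

Q = 613 W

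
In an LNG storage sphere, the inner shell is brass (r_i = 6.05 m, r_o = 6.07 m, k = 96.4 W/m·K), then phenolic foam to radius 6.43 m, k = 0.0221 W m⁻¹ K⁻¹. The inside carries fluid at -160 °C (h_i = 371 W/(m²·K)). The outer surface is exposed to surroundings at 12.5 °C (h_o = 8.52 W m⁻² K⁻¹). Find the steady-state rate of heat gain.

Treat each layer as a resistance in series:
  R_conv,in = 1/(4πr²h) = 1/(4π·6.05²·371) = 5.860×10^-6 K/W
  R_brass = (1/6.05 − 1/6.07)/(4πk) = 5.446×10^-4/(4π·96.4) = 4.496×10^-7 K/W
  R_phenolic foam = (1/6.07 − 1/6.43)/(4πk) = 0.009224/(4π·0.0221) = 0.03321 K/W
  R_conv,out = 1/(4πr²h) = 1/(4π·6.43²·8.52) = 2.259×10^-4 K/W
ΣR = 5.860×10^-6 + 4.496×10^-7 + 0.03321 + 2.259×10^-4 = 0.03344 K/W
Q = ΔT/ΣR = (-160 °C − 12.5 °C)/0.03344 = -5160 W
(Negative Q ⇒ heat flows inward; heat gain = 5160 W.)

Q = 5.16 kW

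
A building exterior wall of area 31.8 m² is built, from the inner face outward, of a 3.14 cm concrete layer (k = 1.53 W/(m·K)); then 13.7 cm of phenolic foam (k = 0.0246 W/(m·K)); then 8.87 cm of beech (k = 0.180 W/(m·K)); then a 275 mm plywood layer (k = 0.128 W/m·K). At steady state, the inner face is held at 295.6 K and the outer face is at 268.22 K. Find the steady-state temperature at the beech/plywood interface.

Series thermal resistances, inner to outer:
  R_concrete = L/(kA) = 0.0314/(1.53·31.8) = 6.454×10^-4 K/W
  R_phenolic foam = L/(kA) = 0.137/(0.0246·31.8) = 0.1751 K/W
  R_beech = L/(kA) = 0.0887/(0.180·31.8) = 0.01550 K/W
  R_plywood = L/(kA) = 0.275/(0.128·31.8) = 0.06756 K/W
ΣR = 6.454×10^-4 + 0.1751 + 0.01550 + 0.06756 = 0.2588 K/W
Q = ΔT/ΣR = (295.6 K − 268.22 K)/0.2588 = 105.8 W
From the inner boundary to the beech/plywood interface, ΣR_partial = 0.1912 K/W.
T_interface = T_in − Q·ΣR_partial = 295.6 K − (105.8)(0.1912) = 275.37 K

T = 275.37 K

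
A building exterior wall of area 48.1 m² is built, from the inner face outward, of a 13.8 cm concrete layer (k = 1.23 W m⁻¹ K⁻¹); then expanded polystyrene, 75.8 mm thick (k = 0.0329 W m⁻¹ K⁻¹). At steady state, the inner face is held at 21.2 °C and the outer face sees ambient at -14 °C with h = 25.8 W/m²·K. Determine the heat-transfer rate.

Q = 690 W

Resistance network (inner→outer):
  R_concrete = L/(kA) = 0.138/(1.23·48.1) = 0.002333 K/W
  R_expanded polystyrene = L/(kA) = 0.0758/(0.0329·48.1) = 0.04790 K/W
  R_conv,out = 1/(hA) = 1/(25.8·48.1) = 8.058×10^-4 K/W
ΣR = 0.002333 + 0.04790 + 8.058×10^-4 = 0.05104 K/W
Q = ΔT/ΣR = (21.2 °C − -14 °C)/0.05104 = 690 W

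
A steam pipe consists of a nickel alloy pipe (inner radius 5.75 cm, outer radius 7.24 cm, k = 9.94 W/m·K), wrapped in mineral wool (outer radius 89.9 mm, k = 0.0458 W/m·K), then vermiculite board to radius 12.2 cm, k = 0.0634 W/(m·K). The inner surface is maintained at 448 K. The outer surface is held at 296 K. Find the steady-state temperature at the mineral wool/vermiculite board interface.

T = 372.5 K

Resistance network (inner→outer):
  R'_nickel alloy = ln(0.0724/0.0575)/(2πk) = 0.2304/(2π·9.94) = 0.003689 m·K/W
  R'_mineral wool = ln(0.0899/0.0724)/(2πk) = 0.2165/(2π·0.0458) = 0.7523 m·K/W
  R'_vermiculite board = ln(0.122/0.0899)/(2πk) = 0.3053/(2π·0.0634) = 0.7665 m·K/W
ΣR = 0.003689 + 0.7523 + 0.7665 = 1.522 m·K/W
Q' = ΔT/ΣR = (448 K − 296 K)/1.522 = 99.87 W/m
From the inner boundary to the mineral wool/vermiculite board interface, ΣR_partial = 0.7560 m·K/W.
T_interface = T_in − Q'·ΣR_partial = 448 K − (99.87)(0.7560) = 372.5 K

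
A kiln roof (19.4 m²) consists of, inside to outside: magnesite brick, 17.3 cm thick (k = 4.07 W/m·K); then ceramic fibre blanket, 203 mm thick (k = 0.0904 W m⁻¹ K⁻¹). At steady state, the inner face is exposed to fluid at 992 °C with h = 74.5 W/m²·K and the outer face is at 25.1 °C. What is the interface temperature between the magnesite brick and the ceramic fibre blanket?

T = 969 °C

Treat each layer as a resistance in series:
  R_conv,in = 1/(hA) = 1/(74.5·19.4) = 6.919×10^-4 K/W
  R_magnesite brick = L/(kA) = 0.173/(4.07·19.4) = 0.002191 K/W
  R_ceramic fibre blanket = L/(kA) = 0.203/(0.0904·19.4) = 0.1158 K/W
ΣR = 6.919×10^-4 + 0.002191 + 0.1158 = 0.1187 K/W
Q = ΔT/ΣR = (992 °C − 25.1 °C)/0.1187 = 8146 W
From the inner boundary to the magnesite brick/ceramic fibre blanket interface, ΣR_partial = 0.002883 K/W.
T_interface = T_in − Q·ΣR_partial = 992 °C − (8146)(0.002883) = 969 °C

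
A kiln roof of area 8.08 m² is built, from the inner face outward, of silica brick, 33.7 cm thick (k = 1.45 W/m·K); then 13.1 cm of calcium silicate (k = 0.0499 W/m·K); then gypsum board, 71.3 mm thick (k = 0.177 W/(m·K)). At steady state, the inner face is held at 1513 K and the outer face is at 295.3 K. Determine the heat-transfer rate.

Q = 3020 W

Resistance network (inner→outer):
  R_silica brick = L/(kA) = 0.337/(1.45·8.08) = 0.02876 K/W
  R_calcium silicate = L/(kA) = 0.131/(0.0499·8.08) = 0.3249 K/W
  R_gypsum board = L/(kA) = 0.0713/(0.177·8.08) = 0.04985 K/W
ΣR = 0.02876 + 0.3249 + 0.04985 = 0.4035 K/W
Q = ΔT/ΣR = (1513 K − 295.3 K)/0.4035 = 3020 W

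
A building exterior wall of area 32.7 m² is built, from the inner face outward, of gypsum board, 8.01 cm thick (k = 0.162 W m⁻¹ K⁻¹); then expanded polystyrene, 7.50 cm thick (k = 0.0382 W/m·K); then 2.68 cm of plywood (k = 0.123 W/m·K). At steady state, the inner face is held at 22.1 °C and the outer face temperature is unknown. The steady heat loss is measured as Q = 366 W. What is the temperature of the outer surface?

Series resistances:
  R_gypsum board = L/(kA) = 0.0801/(0.162·32.7) = 0.01512 K/W
  R_expanded polystyrene = L/(kA) = 0.0750/(0.0382·32.7) = 0.06004 K/W
  R_plywood = L/(kA) = 0.0268/(0.123·32.7) = 0.006663 K/W
ΣR = 0.08183 K/W
ΔT = Q·ΣR = 366 × 0.08183 = 29.95 K
Heat flows outward, so T_out = T_in − ΔT = 22.1 − 29.95 = -7.85 °C

T_out = -7.85 °C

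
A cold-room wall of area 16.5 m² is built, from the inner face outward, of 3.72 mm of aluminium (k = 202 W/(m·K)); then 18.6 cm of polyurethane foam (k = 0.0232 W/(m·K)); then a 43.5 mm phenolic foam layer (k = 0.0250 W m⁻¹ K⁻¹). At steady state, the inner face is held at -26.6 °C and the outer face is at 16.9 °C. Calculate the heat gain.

Q = 73.6 W

Resistance network (inner→outer):
  R_aluminium = L/(kA) = 0.00372/(202·16.5) = 1.116×10^-6 K/W
  R_polyurethane foam = L/(kA) = 0.186/(0.0232·16.5) = 0.4859 K/W
  R_phenolic foam = L/(kA) = 0.0435/(0.0250·16.5) = 0.1055 K/W
ΣR = 1.116×10^-6 + 0.4859 + 0.1055 = 0.5914 K/W
Q = ΔT/ΣR = (-26.6 °C − 16.9 °C)/0.5914 = -73.6 W
(Negative Q ⇒ heat flows inward; heat gain = 73.6 W.)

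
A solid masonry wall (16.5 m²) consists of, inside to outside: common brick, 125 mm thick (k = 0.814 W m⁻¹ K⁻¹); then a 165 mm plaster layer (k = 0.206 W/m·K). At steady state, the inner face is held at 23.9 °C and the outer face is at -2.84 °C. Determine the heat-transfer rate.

Q = 462 W

Resistance network (inner→outer):
  R_common brick = L/(kA) = 0.125/(0.814·16.5) = 0.009307 K/W
  R_plaster = L/(kA) = 0.165/(0.206·16.5) = 0.04854 K/W
ΣR = 0.009307 + 0.04854 = 0.05785 K/W
Q = ΔT/ΣR = (23.9 °C − -2.84 °C)/0.05785 = 462 W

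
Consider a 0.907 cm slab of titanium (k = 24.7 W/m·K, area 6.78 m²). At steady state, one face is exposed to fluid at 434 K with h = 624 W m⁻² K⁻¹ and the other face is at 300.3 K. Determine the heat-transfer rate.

Treat each layer as a resistance in series:
  R_conv,in = 1/(hA) = 1/(624·6.78) = 2.364×10^-4 K/W
  R_titanium = L/(kA) = 0.00907/(24.7·6.78) = 5.416×10^-5 K/W
ΣR = 2.364×10^-4 + 5.416×10^-5 = 2.906×10^-4 K/W
Q = ΔT/ΣR = (434 K − 300.3 K)/2.906×10^-4 = 4.60×10^5 W

Q = 4.60×10^5 W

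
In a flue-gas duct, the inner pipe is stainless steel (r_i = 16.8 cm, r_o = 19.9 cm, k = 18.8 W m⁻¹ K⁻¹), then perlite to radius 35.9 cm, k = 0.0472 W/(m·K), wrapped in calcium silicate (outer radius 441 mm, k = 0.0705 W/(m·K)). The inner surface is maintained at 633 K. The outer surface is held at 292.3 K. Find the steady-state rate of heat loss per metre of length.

Treat each layer as a resistance in series:
  R'_stainless steel = ln(0.199/0.168)/(2πk) = 0.1693/(2π·18.8) = 0.001434 m·K/W
  R'_perlite = ln(0.359/0.199)/(2πk) = 0.5900/(2π·0.0472) = 1.989 m·K/W
  R'_calcium silicate = ln(0.441/0.359)/(2πk) = 0.2057/(2π·0.0705) = 0.4644 m·K/W
ΣR = 0.001434 + 1.989 + 0.4644 = 2.455 m·K/W
Q' = ΔT/ΣR = (633 K − 292.3 K)/2.455 = 139 W/m

Q' = 139 W/m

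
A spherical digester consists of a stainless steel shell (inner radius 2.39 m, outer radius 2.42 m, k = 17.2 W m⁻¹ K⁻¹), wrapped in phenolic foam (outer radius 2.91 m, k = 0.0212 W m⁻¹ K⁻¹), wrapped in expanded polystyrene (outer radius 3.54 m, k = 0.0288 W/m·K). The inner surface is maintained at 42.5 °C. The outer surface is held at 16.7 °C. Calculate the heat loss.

Q = 60.0 W

Treat each layer as a resistance in series:
  R_stainless steel = (1/2.39 − 1/2.42)/(4πk) = 0.005187/(4π·17.2) = 2.400×10^-5 K/W
  R_phenolic foam = (1/2.42 − 1/2.91)/(4πk) = 0.06958/(4π·0.0212) = 0.2612 K/W
  R_expanded polystyrene = (1/2.91 − 1/3.54)/(4πk) = 0.06116/(4π·0.0288) = 0.1690 K/W
ΣR = 2.400×10^-5 + 0.2612 + 0.1690 = 0.4302 K/W
Q = ΔT/ΣR = (42.5 °C − 16.7 °C)/0.4302 = 60.0 W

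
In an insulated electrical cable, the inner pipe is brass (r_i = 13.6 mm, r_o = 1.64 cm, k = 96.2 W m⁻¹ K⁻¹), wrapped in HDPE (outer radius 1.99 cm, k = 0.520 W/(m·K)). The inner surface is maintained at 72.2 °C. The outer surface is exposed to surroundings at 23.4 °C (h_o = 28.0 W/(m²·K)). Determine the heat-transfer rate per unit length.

Series thermal resistances, inner to outer:
  R'_brass = ln(0.0164/0.0136)/(2πk) = 0.1872/(2π·96.2) = 3.097×10^-4 m·K/W
  R'_HDPE = ln(0.0199/0.0164)/(2πk) = 0.1934/(2π·0.520) = 0.05921 m·K/W
  R'_conv,out = 1/(2πr h) = 1/(2π·0.0199·28.0) = 0.2856 m·K/W
ΣR = 3.097×10^-4 + 0.05921 + 0.2856 = 0.3451 m·K/W
Q' = ΔT/ΣR = (72.2 °C − 23.4 °C)/0.3451 = 141 W/m

Q' = 141 W/m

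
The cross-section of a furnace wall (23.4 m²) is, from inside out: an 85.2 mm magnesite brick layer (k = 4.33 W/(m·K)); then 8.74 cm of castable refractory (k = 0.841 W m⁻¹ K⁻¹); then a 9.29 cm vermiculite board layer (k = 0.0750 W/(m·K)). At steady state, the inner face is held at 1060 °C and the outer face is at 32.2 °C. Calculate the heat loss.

Q = 17700 W

Treat each layer as a resistance in series:
  R_magnesite brick = L/(kA) = 0.0852/(4.33·23.4) = 8.409×10^-4 K/W
  R_castable refractory = L/(kA) = 0.0874/(0.841·23.4) = 0.004441 K/W
  R_vermiculite board = L/(kA) = 0.0929/(0.0750·23.4) = 0.05293 K/W
ΣR = 8.409×10^-4 + 0.004441 + 0.05293 = 0.05821 K/W
Q = ΔT/ΣR = (1060 °C − 32.2 °C)/0.05821 = 17700 W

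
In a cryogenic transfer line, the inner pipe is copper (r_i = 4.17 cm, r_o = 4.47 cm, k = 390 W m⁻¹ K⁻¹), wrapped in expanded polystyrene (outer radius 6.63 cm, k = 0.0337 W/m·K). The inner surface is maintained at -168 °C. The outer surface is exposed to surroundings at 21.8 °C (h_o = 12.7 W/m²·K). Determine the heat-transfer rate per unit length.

Treat each layer as a resistance in series:
  R'_copper = ln(0.0447/0.0417)/(2πk) = 0.06947/(2π·390) = 2.835×10^-5 m·K/W
  R'_expanded polystyrene = ln(0.0663/0.0447)/(2πk) = 0.3942/(2π·0.0337) = 1.862 m·K/W
  R'_conv,out = 1/(2πr h) = 1/(2π·0.0663·12.7) = 0.1890 m·K/W
ΣR = 2.835×10^-5 + 1.862 + 0.1890 = 2.051 m·K/W
Q' = ΔT/ΣR = (-168 °C − 21.8 °C)/2.051 = -92.5 W/m
(Negative Q' ⇒ heat flows inward; heat gain = 92.5 W/m.)

Q' = 92.5 W/m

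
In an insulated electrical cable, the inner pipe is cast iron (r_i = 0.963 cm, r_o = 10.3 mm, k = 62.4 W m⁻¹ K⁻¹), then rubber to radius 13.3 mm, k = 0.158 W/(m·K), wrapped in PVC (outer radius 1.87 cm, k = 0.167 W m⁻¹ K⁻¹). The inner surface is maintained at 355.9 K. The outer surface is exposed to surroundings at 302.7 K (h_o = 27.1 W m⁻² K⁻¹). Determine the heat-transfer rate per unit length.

Q' = 59.3 W/m

Series thermal resistances, inner to outer:
  R'_cast iron = ln(0.0103/0.00963)/(2πk) = 0.06726/(2π·62.4) = 1.716×10^-4 m·K/W
  R'_rubber = ln(0.0133/0.0103)/(2πk) = 0.2556/(2π·0.158) = 0.2575 m·K/W
  R'_PVC = ln(0.0187/0.0133)/(2πk) = 0.3408/(2π·0.167) = 0.3248 m·K/W
  R'_conv,out = 1/(2πr h) = 1/(2π·0.0187·27.1) = 0.3141 m·K/W
ΣR = 1.716×10^-4 + 0.2575 + 0.3248 + 0.3141 = 0.8966 m·K/W
Q' = ΔT/ΣR = (355.9 K − 302.7 K)/0.8966 = 59.3 W/m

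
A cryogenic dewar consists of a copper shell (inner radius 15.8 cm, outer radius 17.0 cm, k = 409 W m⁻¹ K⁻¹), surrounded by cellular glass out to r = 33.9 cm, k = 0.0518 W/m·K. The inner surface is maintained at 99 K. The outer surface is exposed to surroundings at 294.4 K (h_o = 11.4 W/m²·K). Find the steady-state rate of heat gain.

Resistance network (inner→outer):
  R_copper = (1/0.158 − 1/0.170)/(4πk) = 0.4468/(4π·409) = 8.692×10^-5 K/W
  R_cellular glass = (1/0.170 − 1/0.339)/(4πk) = 2.933/(4π·0.0518) = 4.505 K/W
  R_conv,out = 1/(4πr²h) = 1/(4π·0.339²·11.4) = 0.06074 K/W
ΣR = 8.692×10^-5 + 4.505 + 0.06074 = 4.566 K/W
Q = ΔT/ΣR = (99 K − 294.4 K)/4.566 = -42.8 W
(Negative Q ⇒ heat flows inward; heat gain = 42.8 W.)

Q = 42.8 W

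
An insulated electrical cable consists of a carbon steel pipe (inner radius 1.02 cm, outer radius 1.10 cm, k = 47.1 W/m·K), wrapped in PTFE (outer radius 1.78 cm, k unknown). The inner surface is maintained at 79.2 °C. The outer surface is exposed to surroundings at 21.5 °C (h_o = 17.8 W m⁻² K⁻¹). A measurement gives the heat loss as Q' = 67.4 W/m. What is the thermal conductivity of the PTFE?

ΣR = ΔT/Q' = |79.2 − 21.5|/67.4 = 0.8561 m·K/W
Known resistances:
  R'_carbon steel = ln(0.0110/0.0102)/(2πk) = 0.07551/(2π·47.1) = 2.551×10^-4 m·K/W
  R'_conv,out = 1/(2πr h) = 1/(2π·0.0178·17.8) = 0.5023 m·K/W
R_PTFE = ΣR − ΣR_known = 0.8561 − 0.5026 = 0.3535 m·K/W
ln(r₂/r₁)/(2πk) = 0.3535 ⇒ k = 0.4813/(2π·0.3535) = 0.217 W/m·K

k = 0.217 W/m·K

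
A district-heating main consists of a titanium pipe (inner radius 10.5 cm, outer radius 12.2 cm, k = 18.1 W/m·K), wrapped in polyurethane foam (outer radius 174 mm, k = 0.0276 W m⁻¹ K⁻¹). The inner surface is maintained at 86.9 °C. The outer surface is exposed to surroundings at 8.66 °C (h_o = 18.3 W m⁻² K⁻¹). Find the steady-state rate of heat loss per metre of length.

Series thermal resistances, inner to outer:
  R'_titanium = ln(0.122/0.105)/(2πk) = 0.1501/(2π·18.1) = 0.001319 m·K/W
  R'_polyurethane foam = ln(0.174/0.122)/(2πk) = 0.3550/(2π·0.0276) = 2.047 m·K/W
  R'_conv,out = 1/(2πr h) = 1/(2π·0.174·18.3) = 0.04998 m·K/W
ΣR = 0.001319 + 2.047 + 0.04998 = 2.098 m·K/W
Q' = ΔT/ΣR = (86.9 °C − 8.66 °C)/2.098 = 37.3 W/m

Q' = 37.3 W/m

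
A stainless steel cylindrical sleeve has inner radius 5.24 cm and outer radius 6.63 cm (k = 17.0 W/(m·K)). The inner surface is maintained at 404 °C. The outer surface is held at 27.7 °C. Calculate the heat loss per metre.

Q' = 2πk·ΔT/ln(r₂/r₁) = 2π × 17.0 × 376.3 / ln(0.0663/0.0524) = 1.71×10^5 W/m

Q' = 171 kW/m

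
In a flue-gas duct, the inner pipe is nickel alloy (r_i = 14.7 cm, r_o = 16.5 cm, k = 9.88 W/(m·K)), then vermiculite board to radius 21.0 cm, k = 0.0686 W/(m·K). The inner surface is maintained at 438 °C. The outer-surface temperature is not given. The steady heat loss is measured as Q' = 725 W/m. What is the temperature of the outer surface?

Series resistances:
  R'_nickel alloy = ln(0.165/0.147)/(2πk) = 0.1155/(2π·9.88) = 0.001861 m·K/W
  R'_vermiculite board = ln(0.210/0.165)/(2πk) = 0.2412/(2π·0.0686) = 0.5595 m·K/W
ΣR = 0.5614 m·K/W
ΔT = Q'·ΣR = 725 × 0.5614 = 407.0 K
Heat flows outward, so T_out = T_in − ΔT = 438 − 407.0 = 31.0 °C

T_out = 31.0 °C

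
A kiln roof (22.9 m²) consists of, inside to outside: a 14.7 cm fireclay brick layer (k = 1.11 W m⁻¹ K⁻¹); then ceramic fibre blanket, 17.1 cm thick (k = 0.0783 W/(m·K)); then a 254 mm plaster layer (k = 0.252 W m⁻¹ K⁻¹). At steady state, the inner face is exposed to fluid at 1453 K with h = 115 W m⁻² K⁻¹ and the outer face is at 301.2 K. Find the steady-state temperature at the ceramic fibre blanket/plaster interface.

Treat each layer as a resistance in series:
  R_conv,in = 1/(hA) = 1/(115·22.9) = 3.797×10^-4 K/W
  R_fireclay brick = L/(kA) = 0.147/(1.11·22.9) = 0.005783 K/W
  R_ceramic fibre blanket = L/(kA) = 0.171/(0.0783·22.9) = 0.09537 K/W
  R_plaster = L/(kA) = 0.254/(0.252·22.9) = 0.04401 K/W
ΣR = 3.797×10^-4 + 0.005783 + 0.09537 + 0.04401 = 0.1455 K/W
Q = ΔT/ΣR = (1453 K − 301.2 K)/0.1455 = 7916 W
From the inner boundary to the ceramic fibre blanket/plaster interface, ΣR_partial = 0.1015 K/W.
T_interface = T_in − Q·ΣR_partial = 1453 K − (7916)(0.1015) = 650 K

T = 650 K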